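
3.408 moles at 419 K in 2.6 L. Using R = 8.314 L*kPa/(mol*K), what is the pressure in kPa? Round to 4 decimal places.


PV = nRT, solve for P = nRT / V.
nRT = 3.408 * 8.314 * 419 = 11871.9929
P = 11871.9929 / 2.6
P = 4566.15111538 kPa, rounded to 4 dp:

4566.1511 kPa


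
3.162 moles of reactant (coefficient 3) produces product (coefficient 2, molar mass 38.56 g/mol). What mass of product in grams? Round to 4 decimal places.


Use the coefficient ratio to convert reactant moles to product moles, then multiply by the product's molar mass.
moles_P = moles_R * (coeff_P / coeff_R) = 3.162 * (2/3) = 2.108
mass_P = moles_P * M_P = 2.108 * 38.56
mass_P = 81.28448 g, rounded to 4 dp:

81.2845 g


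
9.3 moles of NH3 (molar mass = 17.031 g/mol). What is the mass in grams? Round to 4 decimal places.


mass = n * M
mass = 9.3 * 17.031
mass = 158.3883 g, rounded to 4 dp:

158.3883 g


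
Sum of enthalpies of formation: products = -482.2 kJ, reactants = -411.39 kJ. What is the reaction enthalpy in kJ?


dH_rxn = sum(dH_f products) - sum(dH_f reactants)
dH_rxn = -482.2 - (-411.39)
dH_rxn = -70.81 kJ:

-70.81 kJ


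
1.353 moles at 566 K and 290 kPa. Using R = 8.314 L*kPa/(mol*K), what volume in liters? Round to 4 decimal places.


PV = nRT, solve for V = nRT / P.
nRT = 1.353 * 8.314 * 566 = 6366.8446
V = 6366.8446 / 290
V = 21.95463655 L, rounded to 4 dp:

21.9546 L


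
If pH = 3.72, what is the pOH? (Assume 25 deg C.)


At 25 deg C, pH + pOH = 14.
pOH = 14 - pH = 14 - 3.72
pOH = 10.28:

10.28


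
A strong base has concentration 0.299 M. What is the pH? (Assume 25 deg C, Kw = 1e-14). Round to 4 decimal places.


A strong base dissociates completely, so [OH-] equals the given concentration.
pOH = -log10([OH-]) = -log10(0.299) = 0.524329
pH = 14 - pOH = 14 - 0.524329
pH = 13.475671, rounded to 4 dp:

13.4757


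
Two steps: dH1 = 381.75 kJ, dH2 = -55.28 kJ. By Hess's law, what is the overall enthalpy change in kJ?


Hess's law: enthalpy is a state function, so add the step enthalpies.
dH_total = dH1 + dH2 = 381.75 + (-55.28)
dH_total = 326.47 kJ:

326.47 kJ


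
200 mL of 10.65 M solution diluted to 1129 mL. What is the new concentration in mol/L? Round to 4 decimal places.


Dilution: M1*V1 = M2*V2, solve for M2.
M2 = M1*V1 / V2
M2 = 10.65 * 200 / 1129
M2 = 2130.0 / 1129
M2 = 1.88662533 mol/L, rounded to 4 dp:

1.8866 mol/L


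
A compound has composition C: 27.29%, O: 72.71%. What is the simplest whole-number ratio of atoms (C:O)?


Assume 100 g of compound, divide each mass% by atomic mass to get moles, then normalize by the smallest to get a raw atom ratio.
Moles per 100 g: C: 27.29/12.011 = 2.2721, O: 72.71/15.999 = 4.5447
Raw ratio (divide by min = 2.2721): C: 1.0, O: 2.0
Multiply by 1 to clear fractions: C: 1.0 ~= 1, O: 2.0 ~= 2
Reduce by GCD to get the simplest whole-number ratio:

1:2


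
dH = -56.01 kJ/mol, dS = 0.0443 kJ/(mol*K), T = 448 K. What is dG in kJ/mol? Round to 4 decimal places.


Gibbs: dG = dH - T*dS (consistent units, dS already in kJ/(mol*K)).
T*dS = 448 * 0.0443 = 19.8464
dG = -56.01 - (19.8464)
dG = -75.8564 kJ/mol, rounded to 4 dp:

-75.8564 kJ/mol


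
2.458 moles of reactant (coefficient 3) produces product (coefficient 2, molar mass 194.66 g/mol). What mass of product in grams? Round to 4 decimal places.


Use the coefficient ratio to convert reactant moles to product moles, then multiply by the product's molar mass.
moles_P = moles_R * (coeff_P / coeff_R) = 2.458 * (2/3) = 1.638667
mass_P = moles_P * M_P = 1.638667 * 194.66
mass_P = 318.98291822 g, rounded to 4 dp:

318.9829 g


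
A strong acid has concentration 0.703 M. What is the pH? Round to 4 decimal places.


A strong acid dissociates completely, so [H+] equals the given concentration.
pH = -log10([H+]) = -log10(0.703)
pH = 0.15304467, rounded to 4 dp:

0.1530


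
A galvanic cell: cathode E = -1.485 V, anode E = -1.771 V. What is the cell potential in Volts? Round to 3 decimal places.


Standard cell potential: E_cell = E_cathode - E_anode.
E_cell = -1.485 - (-1.771)
E_cell = 0.286 V, rounded to 3 dp:

0.286 V


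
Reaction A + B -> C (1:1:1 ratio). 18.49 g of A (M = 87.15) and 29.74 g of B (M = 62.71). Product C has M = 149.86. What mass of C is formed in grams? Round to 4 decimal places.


Find moles of each reactant; the smaller value is the limiting reagent in a 1:1:1 reaction, so moles_C equals moles of the limiter.
n_A = mass_A / M_A = 18.49 / 87.15 = 0.212163 mol
n_B = mass_B / M_B = 29.74 / 62.71 = 0.474247 mol
Limiting reagent: A (smaller), n_limiting = 0.212163 mol
mass_C = n_limiting * M_C = 0.212163 * 149.86
mass_C = 31.79474718 g, rounded to 4 dp:

31.7947 g


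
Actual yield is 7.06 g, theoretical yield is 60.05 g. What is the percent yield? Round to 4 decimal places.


% yield = 100 * actual / theoretical
% yield = 100 * 7.06 / 60.05
% yield = 11.75686928 %, rounded to 4 dp:

11.7569 %


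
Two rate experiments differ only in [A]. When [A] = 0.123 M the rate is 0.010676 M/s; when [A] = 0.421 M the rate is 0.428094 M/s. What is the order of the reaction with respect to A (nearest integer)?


Rate is proportional to [A]^n, so rate2/rate1 = ([A]2/[A]1)^n. Take logs to solve for n.
rate2/rate1 = 0.428094 / 0.010676 = 40.0987
[A]2/[A]1 = 0.421 / 0.123 = 3.4228
n = ln(40.0987) / ln(3.4228) = 3.0
Nearest integer order:

3


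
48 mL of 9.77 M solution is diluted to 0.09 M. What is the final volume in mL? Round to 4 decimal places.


Dilution: M1*V1 = M2*V2, solve for V2.
V2 = M1*V1 / M2
V2 = 9.77 * 48 / 0.09
V2 = 468.96 / 0.09
V2 = 5210.66666667 mL, rounded to 4 dp:

5210.6667 mL


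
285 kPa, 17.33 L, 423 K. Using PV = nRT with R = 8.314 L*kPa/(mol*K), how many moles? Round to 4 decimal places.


PV = nRT, solve for n = PV / (RT).
PV = 285 * 17.33 = 4939.05
RT = 8.314 * 423 = 3516.822
n = 4939.05 / 3516.822
n = 1.40440716 mol, rounded to 4 dp:

1.4044 mol


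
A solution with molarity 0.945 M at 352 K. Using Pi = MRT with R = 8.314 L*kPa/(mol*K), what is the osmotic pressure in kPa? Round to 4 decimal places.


Osmotic pressure (van't Hoff): Pi = M*R*T.
RT = 8.314 * 352 = 2926.528
Pi = 0.945 * 2926.528
Pi = 2765.56896 kPa, rounded to 4 dp:

2765.5690 kPa


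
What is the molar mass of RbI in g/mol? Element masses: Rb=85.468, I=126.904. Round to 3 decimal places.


M = sum(count * atomic_mass) over atoms.
M = 1*85.468 + 1*126.904
M = 85.468 + 126.904
M = 212.372 g/mol, rounded to 3 dp:

212.372 g/mol


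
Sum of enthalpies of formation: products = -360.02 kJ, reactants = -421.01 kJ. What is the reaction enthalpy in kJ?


dH_rxn = sum(dH_f products) - sum(dH_f reactants)
dH_rxn = -360.02 - (-421.01)
dH_rxn = 60.99 kJ:

60.99 kJ


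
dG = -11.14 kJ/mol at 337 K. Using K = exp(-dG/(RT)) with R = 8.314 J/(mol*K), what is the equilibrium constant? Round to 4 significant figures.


dG is in kJ/mol; multiply by 1000 to match R in J/(mol*K).
RT = 8.314 * 337 = 2801.818 J/mol
exponent = -dG*1000 / (RT) = -(-11.14*1000) / 2801.818 = 3.97598988
K = exp(3.97598988)
K = 53.302854, rounded to 4 significant figures:

53.30


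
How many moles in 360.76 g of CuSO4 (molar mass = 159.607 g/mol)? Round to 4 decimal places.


n = mass / M
n = 360.76 / 159.607
n = 2.26030187 mol, rounded to 4 dp:

2.2603 mol


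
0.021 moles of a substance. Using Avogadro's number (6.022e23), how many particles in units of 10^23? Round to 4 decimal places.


N = n * NA, then divide by 1e23 for the requested units.
N / 1e23 = n * 6.022
N / 1e23 = 0.021 * 6.022
N / 1e23 = 0.126462, rounded to 4 dp:

0.1265


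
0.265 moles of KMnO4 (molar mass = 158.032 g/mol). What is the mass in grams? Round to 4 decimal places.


mass = n * M
mass = 0.265 * 158.032
mass = 41.87848 g, rounded to 4 dp:

41.8785 g


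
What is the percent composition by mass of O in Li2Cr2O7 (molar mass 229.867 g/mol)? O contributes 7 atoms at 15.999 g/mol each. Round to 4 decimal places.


pct = 100 * (n_elem * M_elem) / M_total
mass_contribution = 7 * 15.999 = 111.993 g/mol
pct = 100 * 111.993 / 229.867
pct = 48.72078202 %, rounded to 4 dp:

48.7208 %


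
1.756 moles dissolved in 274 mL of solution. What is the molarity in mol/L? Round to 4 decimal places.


Convert volume to liters: V_L = V_mL / 1000.
V_L = 274 / 1000 = 0.274 L
M = n / V_L = 1.756 / 0.274
M = 6.40875912 mol/L, rounded to 4 dp:

6.4088 mol/L


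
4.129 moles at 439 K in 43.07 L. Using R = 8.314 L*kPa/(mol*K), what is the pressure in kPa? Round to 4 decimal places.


PV = nRT, solve for P = nRT / V.
nRT = 4.129 * 8.314 * 439 = 15070.2141
P = 15070.2141 / 43.07
P = 349.9004899 kPa, rounded to 4 dp:

349.9005 kPa


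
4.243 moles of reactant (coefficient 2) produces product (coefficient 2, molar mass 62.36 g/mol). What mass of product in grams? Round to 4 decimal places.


Use the coefficient ratio to convert reactant moles to product moles, then multiply by the product's molar mass.
moles_P = moles_R * (coeff_P / coeff_R) = 4.243 * (2/2) = 4.243
mass_P = moles_P * M_P = 4.243 * 62.36
mass_P = 264.59348 g, rounded to 4 dp:

264.5935 g


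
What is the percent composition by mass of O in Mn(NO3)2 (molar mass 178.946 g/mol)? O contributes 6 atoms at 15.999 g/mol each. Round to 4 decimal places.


pct = 100 * (n_elem * M_elem) / M_total
mass_contribution = 6 * 15.999 = 95.994 g/mol
pct = 100 * 95.994 / 178.946
pct = 53.6441161 %, rounded to 4 dp:

53.6441 %


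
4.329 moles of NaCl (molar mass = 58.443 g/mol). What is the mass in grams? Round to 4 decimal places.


mass = n * M
mass = 4.329 * 58.443
mass = 252.999747 g, rounded to 4 dp:

252.9997 g


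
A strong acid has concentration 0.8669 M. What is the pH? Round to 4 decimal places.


A strong acid dissociates completely, so [H+] equals the given concentration.
pH = -log10([H+]) = -log10(0.8669)
pH = 0.062031, rounded to 4 dp:

0.0620


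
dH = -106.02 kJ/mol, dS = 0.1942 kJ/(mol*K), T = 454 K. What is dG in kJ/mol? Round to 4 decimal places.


Gibbs: dG = dH - T*dS (consistent units, dS already in kJ/(mol*K)).
T*dS = 454 * 0.1942 = 88.1668
dG = -106.02 - (88.1668)
dG = -194.1868 kJ/mol, rounded to 4 dp:

-194.1868 kJ/mol


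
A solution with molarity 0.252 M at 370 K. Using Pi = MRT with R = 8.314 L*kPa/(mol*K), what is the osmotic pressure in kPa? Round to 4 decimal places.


Osmotic pressure (van't Hoff): Pi = M*R*T.
RT = 8.314 * 370 = 3076.18
Pi = 0.252 * 3076.18
Pi = 775.19736 kPa, rounded to 4 dp:

775.1974 kPa


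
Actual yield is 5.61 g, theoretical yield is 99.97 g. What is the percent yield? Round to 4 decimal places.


% yield = 100 * actual / theoretical
% yield = 100 * 5.61 / 99.97
% yield = 5.61168351 %, rounded to 4 dp:

5.6117 %


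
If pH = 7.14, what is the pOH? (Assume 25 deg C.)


At 25 deg C, pH + pOH = 14.
pOH = 14 - pH = 14 - 7.14
pOH = 6.86:

6.86


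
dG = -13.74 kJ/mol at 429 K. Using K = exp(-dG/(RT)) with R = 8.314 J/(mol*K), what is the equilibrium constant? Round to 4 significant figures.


dG is in kJ/mol; multiply by 1000 to match R in J/(mol*K).
RT = 8.314 * 429 = 3566.706 J/mol
exponent = -dG*1000 / (RT) = -(-13.74*1000) / 3566.706 = 3.85229397
K = exp(3.85229397)
K = 47.100988, rounded to 4 significant figures:

47.10


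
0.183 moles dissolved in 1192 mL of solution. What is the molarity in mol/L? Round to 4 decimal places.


Convert volume to liters: V_L = V_mL / 1000.
V_L = 1192 / 1000 = 1.192 L
M = n / V_L = 0.183 / 1.192
M = 0.15352349 mol/L, rounded to 4 dp:

0.1535 mol/L


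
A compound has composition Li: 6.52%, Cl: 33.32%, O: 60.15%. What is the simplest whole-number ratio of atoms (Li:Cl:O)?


Assume 100 g of compound, divide each mass% by atomic mass to get moles, then normalize by the smallest to get a raw atom ratio.
Moles per 100 g: Li: 6.52/6.941 = 0.9393, Cl: 33.32/35.453 = 0.9398, O: 60.15/15.999 = 3.7596
Raw ratio (divide by min = 0.9393): Li: 1.0, Cl: 1.001, O: 4.002
Multiply by 1 to clear fractions: Li: 1.0 ~= 1, Cl: 1.001 ~= 1, O: 4.002 ~= 4
Reduce by GCD to get the simplest whole-number ratio:

1:1:4


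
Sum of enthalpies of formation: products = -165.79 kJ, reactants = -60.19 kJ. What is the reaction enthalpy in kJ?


dH_rxn = sum(dH_f products) - sum(dH_f reactants)
dH_rxn = -165.79 - (-60.19)
dH_rxn = -105.6 kJ:

-105.60 kJ


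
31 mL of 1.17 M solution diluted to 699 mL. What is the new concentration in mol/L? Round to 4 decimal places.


Dilution: M1*V1 = M2*V2, solve for M2.
M2 = M1*V1 / V2
M2 = 1.17 * 31 / 699
M2 = 36.27 / 699
M2 = 0.05188841 mol/L, rounded to 4 dp:

0.0519 mol/L


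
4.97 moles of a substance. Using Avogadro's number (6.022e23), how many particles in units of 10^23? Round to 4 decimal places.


N = n * NA, then divide by 1e23 for the requested units.
N / 1e23 = n * 6.022
N / 1e23 = 4.97 * 6.022
N / 1e23 = 29.92934, rounded to 4 dp:

29.9293


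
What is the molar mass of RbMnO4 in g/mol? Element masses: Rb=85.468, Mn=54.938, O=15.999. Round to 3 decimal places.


M = sum(count * atomic_mass) over atoms.
M = 1*85.468 + 1*54.938 + 4*15.999
M = 85.468 + 54.938 + 63.996
M = 204.402 g/mol, rounded to 3 dp:

204.402 g/mol


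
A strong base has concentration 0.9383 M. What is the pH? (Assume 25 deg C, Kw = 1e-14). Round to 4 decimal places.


A strong base dissociates completely, so [OH-] equals the given concentration.
pOH = -log10([OH-]) = -log10(0.9383) = 0.027658
pH = 14 - pOH = 14 - 0.027658
pH = 13.972342, rounded to 4 dp:

13.9723


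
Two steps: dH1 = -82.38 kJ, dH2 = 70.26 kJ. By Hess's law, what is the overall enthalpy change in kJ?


Hess's law: enthalpy is a state function, so add the step enthalpies.
dH_total = dH1 + dH2 = -82.38 + (70.26)
dH_total = -12.12 kJ:

-12.12 kJ


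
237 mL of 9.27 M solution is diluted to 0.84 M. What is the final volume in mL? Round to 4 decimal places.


Dilution: M1*V1 = M2*V2, solve for V2.
V2 = M1*V1 / M2
V2 = 9.27 * 237 / 0.84
V2 = 2196.99 / 0.84
V2 = 2615.46428571 mL, rounded to 4 dp:

2615.4643 mL


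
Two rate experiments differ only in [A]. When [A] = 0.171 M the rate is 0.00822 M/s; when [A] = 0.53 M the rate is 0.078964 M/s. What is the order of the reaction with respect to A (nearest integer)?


Rate is proportional to [A]^n, so rate2/rate1 = ([A]2/[A]1)^n. Take logs to solve for n.
rate2/rate1 = 0.078964 / 0.00822 = 9.6063
[A]2/[A]1 = 0.53 / 0.171 = 3.0994
n = ln(9.6063) / ln(3.0994) = 2.0
Nearest integer order:

2


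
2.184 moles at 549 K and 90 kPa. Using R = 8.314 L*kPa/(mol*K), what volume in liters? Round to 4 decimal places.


PV = nRT, solve for V = nRT / P.
nRT = 2.184 * 8.314 * 549 = 9968.619
V = 9968.619 / 90
V = 110.76243333 L, rounded to 4 dp:

110.7624 L


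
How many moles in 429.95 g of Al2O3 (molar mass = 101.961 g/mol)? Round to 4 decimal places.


n = mass / M
n = 429.95 / 101.961
n = 4.21680839 mol, rounded to 4 dp:

4.2168 mol


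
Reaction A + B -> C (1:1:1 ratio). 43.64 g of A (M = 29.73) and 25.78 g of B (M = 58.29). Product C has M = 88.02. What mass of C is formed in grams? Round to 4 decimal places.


Find moles of each reactant; the smaller value is the limiting reagent in a 1:1:1 reaction, so moles_C equals moles of the limiter.
n_A = mass_A / M_A = 43.64 / 29.73 = 1.467878 mol
n_B = mass_B / M_B = 25.78 / 58.29 = 0.442271 mol
Limiting reagent: B (smaller), n_limiting = 0.442271 mol
mass_C = n_limiting * M_C = 0.442271 * 88.02
mass_C = 38.92869342 g, rounded to 4 dp:

38.9287 g


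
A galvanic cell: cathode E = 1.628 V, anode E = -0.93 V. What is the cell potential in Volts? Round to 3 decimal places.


Standard cell potential: E_cell = E_cathode - E_anode.
E_cell = 1.628 - (-0.93)
E_cell = 2.558 V, rounded to 3 dp:

2.558 V


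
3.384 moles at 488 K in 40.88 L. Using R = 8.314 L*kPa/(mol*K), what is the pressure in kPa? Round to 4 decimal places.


PV = nRT, solve for P = nRT / V.
nRT = 3.384 * 8.314 * 488 = 13729.6731
P = 13729.6731 / 40.88
P = 335.85306018 kPa, rounded to 4 dp:

335.8531 kPa


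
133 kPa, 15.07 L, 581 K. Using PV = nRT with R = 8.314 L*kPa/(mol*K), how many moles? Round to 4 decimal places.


PV = nRT, solve for n = PV / (RT).
PV = 133 * 15.07 = 2004.31
RT = 8.314 * 581 = 4830.434
n = 2004.31 / 4830.434
n = 0.41493373 mol, rounded to 4 dp:

0.4149 mol


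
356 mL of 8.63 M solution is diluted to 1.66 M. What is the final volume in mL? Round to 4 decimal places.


Dilution: M1*V1 = M2*V2, solve for V2.
V2 = M1*V1 / M2
V2 = 8.63 * 356 / 1.66
V2 = 3072.28 / 1.66
V2 = 1850.77108434 mL, rounded to 4 dp:

1850.7711 mL


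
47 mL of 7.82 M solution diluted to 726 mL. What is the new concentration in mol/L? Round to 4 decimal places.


Dilution: M1*V1 = M2*V2, solve for M2.
M2 = M1*V1 / V2
M2 = 7.82 * 47 / 726
M2 = 367.54 / 726
M2 = 0.50625344 mol/L, rounded to 4 dp:

0.5063 mol/L


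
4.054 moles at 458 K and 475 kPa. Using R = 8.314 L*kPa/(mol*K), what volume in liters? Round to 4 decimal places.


PV = nRT, solve for V = nRT / P.
nRT = 4.054 * 8.314 * 458 = 15436.8698
V = 15436.8698 / 475
V = 32.49867326 L, rounded to 4 dp:

32.4987 L


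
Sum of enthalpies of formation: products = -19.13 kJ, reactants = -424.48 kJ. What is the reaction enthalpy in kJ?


dH_rxn = sum(dH_f products) - sum(dH_f reactants)
dH_rxn = -19.13 - (-424.48)
dH_rxn = 405.35 kJ:

405.35 kJ


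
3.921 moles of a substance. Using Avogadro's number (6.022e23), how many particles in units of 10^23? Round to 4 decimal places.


N = n * NA, then divide by 1e23 for the requested units.
N / 1e23 = n * 6.022
N / 1e23 = 3.921 * 6.022
N / 1e23 = 23.612262, rounded to 4 dp:

23.6123


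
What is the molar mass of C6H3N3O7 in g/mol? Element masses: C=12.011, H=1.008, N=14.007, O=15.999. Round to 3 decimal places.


M = sum(count * atomic_mass) over atoms.
M = 6*12.011 + 3*1.008 + 3*14.007 + 7*15.999
M = 72.066 + 3.024 + 42.021 + 111.993
M = 229.104 g/mol, rounded to 3 dp:

229.104 g/mol


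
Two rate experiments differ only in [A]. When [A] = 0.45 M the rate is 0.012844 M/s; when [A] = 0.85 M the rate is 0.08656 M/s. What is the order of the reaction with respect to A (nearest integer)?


Rate is proportional to [A]^n, so rate2/rate1 = ([A]2/[A]1)^n. Take logs to solve for n.
rate2/rate1 = 0.08656 / 0.012844 = 6.7393
[A]2/[A]1 = 0.85 / 0.45 = 1.8889
n = ln(6.7393) / ln(1.8889) = 3.0
Nearest integer order:

3


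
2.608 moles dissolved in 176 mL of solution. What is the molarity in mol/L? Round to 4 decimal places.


Convert volume to liters: V_L = V_mL / 1000.
V_L = 176 / 1000 = 0.176 L
M = n / V_L = 2.608 / 0.176
M = 14.81818182 mol/L, rounded to 4 dp:

14.8182 mol/L


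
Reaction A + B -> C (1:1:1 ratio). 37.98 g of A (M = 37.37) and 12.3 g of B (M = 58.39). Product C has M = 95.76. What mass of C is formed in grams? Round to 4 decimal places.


Find moles of each reactant; the smaller value is the limiting reagent in a 1:1:1 reaction, so moles_C equals moles of the limiter.
n_A = mass_A / M_A = 37.98 / 37.37 = 1.016323 mol
n_B = mass_B / M_B = 12.3 / 58.39 = 0.210653 mol
Limiting reagent: B (smaller), n_limiting = 0.210653 mol
mass_C = n_limiting * M_C = 0.210653 * 95.76
mass_C = 20.17213128 g, rounded to 4 dp:

20.1721 g


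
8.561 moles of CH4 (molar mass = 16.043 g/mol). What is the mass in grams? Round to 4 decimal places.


mass = n * M
mass = 8.561 * 16.043
mass = 137.344123 g, rounded to 4 dp:

137.3441 g


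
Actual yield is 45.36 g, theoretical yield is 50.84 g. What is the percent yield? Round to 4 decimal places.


% yield = 100 * actual / theoretical
% yield = 100 * 45.36 / 50.84
% yield = 89.22108576 %, rounded to 4 dp:

89.2211 %


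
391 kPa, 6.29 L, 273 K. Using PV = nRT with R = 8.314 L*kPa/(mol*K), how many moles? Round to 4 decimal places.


PV = nRT, solve for n = PV / (RT).
PV = 391 * 6.29 = 2459.39
RT = 8.314 * 273 = 2269.722
n = 2459.39 / 2269.722
n = 1.08356442 mol, rounded to 4 dp:

1.0836 mol


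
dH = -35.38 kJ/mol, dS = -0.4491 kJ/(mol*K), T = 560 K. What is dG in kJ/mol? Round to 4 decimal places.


Gibbs: dG = dH - T*dS (consistent units, dS already in kJ/(mol*K)).
T*dS = 560 * -0.4491 = -251.496
dG = -35.38 - (-251.496)
dG = 216.116 kJ/mol, rounded to 4 dp:

216.1160 kJ/mol


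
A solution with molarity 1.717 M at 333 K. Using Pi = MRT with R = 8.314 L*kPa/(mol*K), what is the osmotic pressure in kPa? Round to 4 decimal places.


Osmotic pressure (van't Hoff): Pi = M*R*T.
RT = 8.314 * 333 = 2768.562
Pi = 1.717 * 2768.562
Pi = 4753.620954 kPa, rounded to 4 dp:

4753.6210 kPa


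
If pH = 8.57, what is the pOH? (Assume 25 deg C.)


At 25 deg C, pH + pOH = 14.
pOH = 14 - pH = 14 - 8.57
pOH = 5.43:

5.43


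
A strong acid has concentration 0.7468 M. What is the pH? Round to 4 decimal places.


A strong acid dissociates completely, so [H+] equals the given concentration.
pH = -log10([H+]) = -log10(0.7468)
pH = 0.12679569, rounded to 4 dp:

0.1268


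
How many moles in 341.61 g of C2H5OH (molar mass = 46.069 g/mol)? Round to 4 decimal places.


n = mass / M
n = 341.61 / 46.069
n = 7.41518158 mol, rounded to 4 dp:

7.4152 mol


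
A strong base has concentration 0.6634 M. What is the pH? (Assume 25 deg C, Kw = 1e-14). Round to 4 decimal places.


A strong base dissociates completely, so [OH-] equals the given concentration.
pOH = -log10([OH-]) = -log10(0.6634) = 0.178225
pH = 14 - pOH = 14 - 0.178225
pH = 13.821775, rounded to 4 dp:

13.8218


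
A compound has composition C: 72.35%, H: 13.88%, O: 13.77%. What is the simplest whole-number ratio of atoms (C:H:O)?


Assume 100 g of compound, divide each mass% by atomic mass to get moles, then normalize by the smallest to get a raw atom ratio.
Moles per 100 g: C: 72.35/12.011 = 6.0236, H: 13.88/1.008 = 13.7698, O: 13.77/15.999 = 0.8607
Raw ratio (divide by min = 0.8607): C: 6.999, H: 15.999, O: 1.0
Multiply by 1 to clear fractions: C: 6.999 ~= 7, H: 15.999 ~= 16, O: 1.0 ~= 1
Reduce by GCD to get the simplest whole-number ratio:

7:16:1


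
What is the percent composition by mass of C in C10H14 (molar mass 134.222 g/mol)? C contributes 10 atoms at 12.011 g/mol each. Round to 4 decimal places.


pct = 100 * (n_elem * M_elem) / M_total
mass_contribution = 10 * 12.011 = 120.11 g/mol
pct = 100 * 120.11 / 134.222
pct = 89.48607531 %, rounded to 4 dp:

89.4861 %


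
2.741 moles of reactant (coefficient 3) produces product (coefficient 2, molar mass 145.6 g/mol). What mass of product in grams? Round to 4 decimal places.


Use the coefficient ratio to convert reactant moles to product moles, then multiply by the product's molar mass.
moles_P = moles_R * (coeff_P / coeff_R) = 2.741 * (2/3) = 1.827333
mass_P = moles_P * M_P = 1.827333 * 145.6
mass_P = 266.0596848 g, rounded to 4 dp:

266.0597 g


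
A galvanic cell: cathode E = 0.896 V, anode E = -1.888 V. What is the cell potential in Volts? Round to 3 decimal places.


Standard cell potential: E_cell = E_cathode - E_anode.
E_cell = 0.896 - (-1.888)
E_cell = 2.784 V, rounded to 3 dp:

2.784 V


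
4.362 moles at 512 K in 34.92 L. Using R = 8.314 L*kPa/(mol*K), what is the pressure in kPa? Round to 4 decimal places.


PV = nRT, solve for P = nRT / V.
nRT = 4.362 * 8.314 * 512 = 18568.022
P = 18568.022 / 34.92
P = 531.73029782 kPa, rounded to 4 dp:

531.7303 kPa


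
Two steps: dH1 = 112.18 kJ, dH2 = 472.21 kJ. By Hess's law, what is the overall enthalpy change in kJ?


Hess's law: enthalpy is a state function, so add the step enthalpies.
dH_total = dH1 + dH2 = 112.18 + (472.21)
dH_total = 584.39 kJ:

584.39 kJ


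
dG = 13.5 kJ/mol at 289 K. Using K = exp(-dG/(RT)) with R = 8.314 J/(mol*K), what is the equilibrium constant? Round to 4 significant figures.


dG is in kJ/mol; multiply by 1000 to match R in J/(mol*K).
RT = 8.314 * 289 = 2402.746 J/mol
exponent = -dG*1000 / (RT) = -(13.5*1000) / 2402.746 = -5.61857142
K = exp(-5.61857142)
K = 0.0036298229, rounded to 4 significant figures:

0.003630


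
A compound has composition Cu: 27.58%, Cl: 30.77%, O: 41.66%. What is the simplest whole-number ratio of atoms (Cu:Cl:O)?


Assume 100 g of compound, divide each mass% by atomic mass to get moles, then normalize by the smallest to get a raw atom ratio.
Moles per 100 g: Cu: 27.58/63.546 = 0.434, Cl: 30.77/35.453 = 0.8679, O: 41.66/15.999 = 2.6039
Raw ratio (divide by min = 0.434): Cu: 1.0, Cl: 2.0, O: 6.0
Multiply by 1 to clear fractions: Cu: 1.0 ~= 1, Cl: 2.0 ~= 2, O: 6.0 ~= 6
Reduce by GCD to get the simplest whole-number ratio:

1:2:6


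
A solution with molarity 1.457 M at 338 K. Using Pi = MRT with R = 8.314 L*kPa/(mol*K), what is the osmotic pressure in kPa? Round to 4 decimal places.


Osmotic pressure (van't Hoff): Pi = M*R*T.
RT = 8.314 * 338 = 2810.132
Pi = 1.457 * 2810.132
Pi = 4094.362324 kPa, rounded to 4 dp:

4094.3623 kPa


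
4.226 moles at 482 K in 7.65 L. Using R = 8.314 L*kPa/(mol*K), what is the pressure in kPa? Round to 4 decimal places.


PV = nRT, solve for P = nRT / V.
nRT = 4.226 * 8.314 * 482 = 16935.0526
P = 16935.0526 / 7.65
P = 2213.73236601 kPa, rounded to 4 dp:

2213.7324 kPa


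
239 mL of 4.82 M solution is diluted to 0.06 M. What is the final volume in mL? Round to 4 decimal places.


Dilution: M1*V1 = M2*V2, solve for V2.
V2 = M1*V1 / M2
V2 = 4.82 * 239 / 0.06
V2 = 1151.98 / 0.06
V2 = 19199.66666667 mL, rounded to 4 dp:

19199.6667 mL


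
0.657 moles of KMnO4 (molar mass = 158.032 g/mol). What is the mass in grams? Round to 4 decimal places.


mass = n * M
mass = 0.657 * 158.032
mass = 103.827024 g, rounded to 4 dp:

103.8270 g


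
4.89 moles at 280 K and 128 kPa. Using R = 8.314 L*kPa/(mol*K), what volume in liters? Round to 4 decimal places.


PV = nRT, solve for V = nRT / P.
nRT = 4.89 * 8.314 * 280 = 11383.5288
V = 11383.5288 / 128
V = 88.93381875 L, rounded to 4 dp:

88.9338 L


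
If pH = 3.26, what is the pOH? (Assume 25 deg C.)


At 25 deg C, pH + pOH = 14.
pOH = 14 - pH = 14 - 3.26
pOH = 10.74:

10.74


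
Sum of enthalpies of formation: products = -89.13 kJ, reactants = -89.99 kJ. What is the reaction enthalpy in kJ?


dH_rxn = sum(dH_f products) - sum(dH_f reactants)
dH_rxn = -89.13 - (-89.99)
dH_rxn = 0.86 kJ:

0.86 kJ


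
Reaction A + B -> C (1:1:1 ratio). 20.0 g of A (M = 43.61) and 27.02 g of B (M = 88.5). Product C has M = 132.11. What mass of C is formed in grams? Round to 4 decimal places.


Find moles of each reactant; the smaller value is the limiting reagent in a 1:1:1 reaction, so moles_C equals moles of the limiter.
n_A = mass_A / M_A = 20.0 / 43.61 = 0.45861 mol
n_B = mass_B / M_B = 27.02 / 88.5 = 0.305311 mol
Limiting reagent: B (smaller), n_limiting = 0.305311 mol
mass_C = n_limiting * M_C = 0.305311 * 132.11
mass_C = 40.33463621 g, rounded to 4 dp:

40.3346 g


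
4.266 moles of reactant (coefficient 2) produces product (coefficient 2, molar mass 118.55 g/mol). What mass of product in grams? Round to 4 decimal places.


Use the coefficient ratio to convert reactant moles to product moles, then multiply by the product's molar mass.
moles_P = moles_R * (coeff_P / coeff_R) = 4.266 * (2/2) = 4.266
mass_P = moles_P * M_P = 4.266 * 118.55
mass_P = 505.7343 g, rounded to 4 dp:

505.7343 g


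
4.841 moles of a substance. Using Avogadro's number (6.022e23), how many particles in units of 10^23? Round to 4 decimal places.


N = n * NA, then divide by 1e23 for the requested units.
N / 1e23 = n * 6.022
N / 1e23 = 4.841 * 6.022
N / 1e23 = 29.152502, rounded to 4 dp:

29.1525


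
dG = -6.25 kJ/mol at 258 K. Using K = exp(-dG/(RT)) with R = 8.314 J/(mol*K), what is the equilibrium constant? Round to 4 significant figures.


dG is in kJ/mol; multiply by 1000 to match R in J/(mol*K).
RT = 8.314 * 258 = 2145.012 J/mol
exponent = -dG*1000 / (RT) = -(-6.25*1000) / 2145.012 = 2.91373661
K = exp(2.91373661)
K = 18.425519, rounded to 4 significant figures:

18.43


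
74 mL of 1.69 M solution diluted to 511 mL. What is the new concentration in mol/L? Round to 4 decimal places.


Dilution: M1*V1 = M2*V2, solve for M2.
M2 = M1*V1 / V2
M2 = 1.69 * 74 / 511
M2 = 125.06 / 511
M2 = 0.24473581 mol/L, rounded to 4 dp:

0.2447 mol/L


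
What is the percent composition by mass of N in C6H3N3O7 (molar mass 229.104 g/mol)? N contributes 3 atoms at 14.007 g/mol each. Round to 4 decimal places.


pct = 100 * (n_elem * M_elem) / M_total
mass_contribution = 3 * 14.007 = 42.021 g/mol
pct = 100 * 42.021 / 229.104
pct = 18.34145192 %, rounded to 4 dp:

18.3415 %


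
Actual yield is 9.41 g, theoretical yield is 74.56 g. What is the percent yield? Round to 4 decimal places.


% yield = 100 * actual / theoretical
% yield = 100 * 9.41 / 74.56
% yield = 12.62070815 %, rounded to 4 dp:

12.6207 %


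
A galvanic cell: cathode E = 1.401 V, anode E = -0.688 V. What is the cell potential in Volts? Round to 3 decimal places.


Standard cell potential: E_cell = E_cathode - E_anode.
E_cell = 1.401 - (-0.688)
E_cell = 2.089 V, rounded to 3 dp:

2.089 V


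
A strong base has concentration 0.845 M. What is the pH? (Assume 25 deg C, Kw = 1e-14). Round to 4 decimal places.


A strong base dissociates completely, so [OH-] equals the given concentration.
pOH = -log10([OH-]) = -log10(0.845) = 0.073143
pH = 14 - pOH = 14 - 0.073143
pH = 13.926857, rounded to 4 dp:

13.9269


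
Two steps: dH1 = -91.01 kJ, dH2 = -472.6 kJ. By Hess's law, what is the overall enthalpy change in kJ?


Hess's law: enthalpy is a state function, so add the step enthalpies.
dH_total = dH1 + dH2 = -91.01 + (-472.6)
dH_total = -563.61 kJ:

-563.61 kJ


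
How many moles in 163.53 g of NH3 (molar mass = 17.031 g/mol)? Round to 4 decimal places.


n = mass / M
n = 163.53 / 17.031
n = 9.60190241 mol, rounded to 4 dp:

9.6019 mol


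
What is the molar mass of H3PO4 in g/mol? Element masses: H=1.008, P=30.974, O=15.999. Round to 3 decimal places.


M = sum(count * atomic_mass) over atoms.
M = 3*1.008 + 1*30.974 + 4*15.999
M = 3.024 + 30.974 + 63.996
M = 97.994 g/mol, rounded to 3 dp:

97.994 g/mol


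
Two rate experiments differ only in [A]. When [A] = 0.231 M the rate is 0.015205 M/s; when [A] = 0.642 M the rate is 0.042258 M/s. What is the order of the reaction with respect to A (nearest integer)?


Rate is proportional to [A]^n, so rate2/rate1 = ([A]2/[A]1)^n. Take logs to solve for n.
rate2/rate1 = 0.042258 / 0.015205 = 2.7792
[A]2/[A]1 = 0.642 / 0.231 = 2.7792
n = ln(2.7792) / ln(2.7792) = 1.0
Nearest integer order:

1


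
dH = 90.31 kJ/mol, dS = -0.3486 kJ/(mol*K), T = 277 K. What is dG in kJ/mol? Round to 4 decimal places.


Gibbs: dG = dH - T*dS (consistent units, dS already in kJ/(mol*K)).
T*dS = 277 * -0.3486 = -96.5622
dG = 90.31 - (-96.5622)
dG = 186.8722 kJ/mol, rounded to 4 dp:

186.8722 kJ/mol


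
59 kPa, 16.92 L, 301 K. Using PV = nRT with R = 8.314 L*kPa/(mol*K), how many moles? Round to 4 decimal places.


PV = nRT, solve for n = PV / (RT).
PV = 59 * 16.92 = 998.28
RT = 8.314 * 301 = 2502.514
n = 998.28 / 2502.514
n = 0.39891086 mol, rounded to 4 dp:

0.3989 mol


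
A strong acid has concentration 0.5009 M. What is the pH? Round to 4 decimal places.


A strong acid dissociates completely, so [H+] equals the given concentration.
pH = -log10([H+]) = -log10(0.5009)
pH = 0.30024897, rounded to 4 dp:

0.3002


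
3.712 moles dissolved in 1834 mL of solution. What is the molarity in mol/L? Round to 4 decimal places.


Convert volume to liters: V_L = V_mL / 1000.
V_L = 1834 / 1000 = 1.834 L
M = n / V_L = 3.712 / 1.834
M = 2.02399128 mol/L, rounded to 4 dp:

2.0240 mol/L


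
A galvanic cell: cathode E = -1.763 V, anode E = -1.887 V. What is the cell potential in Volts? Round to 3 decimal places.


Standard cell potential: E_cell = E_cathode - E_anode.
E_cell = -1.763 - (-1.887)
E_cell = 0.124 V, rounded to 3 dp:

0.124 V


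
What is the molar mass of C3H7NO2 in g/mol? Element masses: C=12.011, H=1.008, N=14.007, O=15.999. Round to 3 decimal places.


M = sum(count * atomic_mass) over atoms.
M = 3*12.011 + 7*1.008 + 1*14.007 + 2*15.999
M = 36.033 + 7.056 + 14.007 + 31.998
M = 89.094 g/mol, rounded to 3 dp:

89.094 g/mol


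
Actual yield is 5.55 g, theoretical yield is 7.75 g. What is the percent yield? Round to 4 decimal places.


% yield = 100 * actual / theoretical
% yield = 100 * 5.55 / 7.75
% yield = 71.61290323 %, rounded to 4 dp:

71.6129 %


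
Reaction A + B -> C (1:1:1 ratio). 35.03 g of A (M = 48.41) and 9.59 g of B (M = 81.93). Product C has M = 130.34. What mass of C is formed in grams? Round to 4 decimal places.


Find moles of each reactant; the smaller value is the limiting reagent in a 1:1:1 reaction, so moles_C equals moles of the limiter.
n_A = mass_A / M_A = 35.03 / 48.41 = 0.723611 mol
n_B = mass_B / M_B = 9.59 / 81.93 = 0.117051 mol
Limiting reagent: B (smaller), n_limiting = 0.117051 mol
mass_C = n_limiting * M_C = 0.117051 * 130.34
mass_C = 15.25642734 g, rounded to 4 dp:

15.2564 g


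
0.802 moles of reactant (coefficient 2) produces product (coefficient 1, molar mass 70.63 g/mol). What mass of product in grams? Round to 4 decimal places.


Use the coefficient ratio to convert reactant moles to product moles, then multiply by the product's molar mass.
moles_P = moles_R * (coeff_P / coeff_R) = 0.802 * (1/2) = 0.401
mass_P = moles_P * M_P = 0.401 * 70.63
mass_P = 28.32263 g, rounded to 4 dp:

28.3226 g


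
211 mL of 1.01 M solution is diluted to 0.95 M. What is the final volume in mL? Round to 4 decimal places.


Dilution: M1*V1 = M2*V2, solve for V2.
V2 = M1*V1 / M2
V2 = 1.01 * 211 / 0.95
V2 = 213.11 / 0.95
V2 = 224.32631579 mL, rounded to 4 dp:

224.3263 mL


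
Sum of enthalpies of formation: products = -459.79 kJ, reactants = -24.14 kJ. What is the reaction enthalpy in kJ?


dH_rxn = sum(dH_f products) - sum(dH_f reactants)
dH_rxn = -459.79 - (-24.14)
dH_rxn = -435.65 kJ:

-435.65 kJ


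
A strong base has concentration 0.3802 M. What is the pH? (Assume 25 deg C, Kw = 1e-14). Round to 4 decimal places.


A strong base dissociates completely, so [OH-] equals the given concentration.
pOH = -log10([OH-]) = -log10(0.3802) = 0.419988
pH = 14 - pOH = 14 - 0.419988
pH = 13.580012, rounded to 4 dp:

13.5800


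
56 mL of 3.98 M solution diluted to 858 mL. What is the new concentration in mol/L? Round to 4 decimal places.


Dilution: M1*V1 = M2*V2, solve for M2.
M2 = M1*V1 / V2
M2 = 3.98 * 56 / 858
M2 = 222.88 / 858
M2 = 0.2597669 mol/L, rounded to 4 dp:

0.2598 mol/L


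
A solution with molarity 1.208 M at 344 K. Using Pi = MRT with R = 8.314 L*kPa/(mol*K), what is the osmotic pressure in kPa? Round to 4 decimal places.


Osmotic pressure (van't Hoff): Pi = M*R*T.
RT = 8.314 * 344 = 2860.016
Pi = 1.208 * 2860.016
Pi = 3454.899328 kPa, rounded to 4 dp:

3454.8993 kPa


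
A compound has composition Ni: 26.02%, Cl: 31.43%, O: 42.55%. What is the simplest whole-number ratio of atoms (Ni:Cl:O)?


Assume 100 g of compound, divide each mass% by atomic mass to get moles, then normalize by the smallest to get a raw atom ratio.
Moles per 100 g: Ni: 26.02/58.693 = 0.4433, Cl: 31.43/35.453 = 0.8865, O: 42.55/15.999 = 2.6595
Raw ratio (divide by min = 0.4433): Ni: 1.0, Cl: 2.0, O: 5.999
Multiply by 1 to clear fractions: Ni: 1.0 ~= 1, Cl: 2.0 ~= 2, O: 5.999 ~= 6
Reduce by GCD to get the simplest whole-number ratio:

1:2:6


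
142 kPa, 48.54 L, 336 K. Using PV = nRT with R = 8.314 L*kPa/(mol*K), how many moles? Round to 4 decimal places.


PV = nRT, solve for n = PV / (RT).
PV = 142 * 48.54 = 6892.68
RT = 8.314 * 336 = 2793.504
n = 6892.68 / 2793.504
n = 2.46739579 mol, rounded to 4 dp:

2.4674 mol


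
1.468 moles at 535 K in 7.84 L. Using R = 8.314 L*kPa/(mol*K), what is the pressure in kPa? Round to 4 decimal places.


PV = nRT, solve for P = nRT / V.
nRT = 1.468 * 8.314 * 535 = 6529.6493
P = 6529.6493 / 7.84
P = 832.86343112 kPa, rounded to 4 dp:

832.8634 kPa


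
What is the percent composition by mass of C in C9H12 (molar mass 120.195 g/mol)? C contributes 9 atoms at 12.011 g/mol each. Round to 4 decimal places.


pct = 100 * (n_elem * M_elem) / M_total
mass_contribution = 9 * 12.011 = 108.099 g/mol
pct = 100 * 108.099 / 120.195
pct = 89.93635343 %, rounded to 4 dp:

89.9364 %


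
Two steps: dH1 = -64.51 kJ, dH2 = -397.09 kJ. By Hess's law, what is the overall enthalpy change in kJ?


Hess's law: enthalpy is a state function, so add the step enthalpies.
dH_total = dH1 + dH2 = -64.51 + (-397.09)
dH_total = -461.6 kJ:

-461.60 kJ


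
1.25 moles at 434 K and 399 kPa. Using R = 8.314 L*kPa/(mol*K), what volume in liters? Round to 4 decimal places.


PV = nRT, solve for V = nRT / P.
nRT = 1.25 * 8.314 * 434 = 4510.345
V = 4510.345 / 399
V = 11.30412281 L, rounded to 4 dp:

11.3041 L


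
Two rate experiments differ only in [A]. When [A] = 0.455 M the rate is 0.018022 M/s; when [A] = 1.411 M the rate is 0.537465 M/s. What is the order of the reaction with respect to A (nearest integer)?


Rate is proportional to [A]^n, so rate2/rate1 = ([A]2/[A]1)^n. Take logs to solve for n.
rate2/rate1 = 0.537465 / 0.018022 = 29.8227
[A]2/[A]1 = 1.411 / 0.455 = 3.1011
n = ln(29.8227) / ln(3.1011) = 3.0
Nearest integer order:

3


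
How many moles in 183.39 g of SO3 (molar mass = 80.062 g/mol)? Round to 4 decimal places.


n = mass / M
n = 183.39 / 80.062
n = 2.29059979 mol, rounded to 4 dp:

2.2906 mol


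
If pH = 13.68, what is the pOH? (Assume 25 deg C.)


At 25 deg C, pH + pOH = 14.
pOH = 14 - pH = 14 - 13.68
pOH = 0.32:

0.32


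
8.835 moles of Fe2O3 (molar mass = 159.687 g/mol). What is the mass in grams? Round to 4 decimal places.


mass = n * M
mass = 8.835 * 159.687
mass = 1410.834645 g, rounded to 4 dp:

1410.8346 g


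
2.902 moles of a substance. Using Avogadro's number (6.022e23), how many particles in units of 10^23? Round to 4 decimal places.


N = n * NA, then divide by 1e23 for the requested units.
N / 1e23 = n * 6.022
N / 1e23 = 2.902 * 6.022
N / 1e23 = 17.475844, rounded to 4 dp:

17.4758


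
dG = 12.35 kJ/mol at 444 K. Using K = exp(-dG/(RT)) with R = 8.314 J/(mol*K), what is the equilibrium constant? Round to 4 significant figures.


dG is in kJ/mol; multiply by 1000 to match R in J/(mol*K).
RT = 8.314 * 444 = 3691.416 J/mol
exponent = -dG*1000 / (RT) = -(12.35*1000) / 3691.416 = -3.34559963
K = exp(-3.34559963)
K = 0.035239078, rounded to 4 significant figures:

0.03524


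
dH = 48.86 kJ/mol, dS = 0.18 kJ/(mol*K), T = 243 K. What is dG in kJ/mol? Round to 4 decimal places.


Gibbs: dG = dH - T*dS (consistent units, dS already in kJ/(mol*K)).
T*dS = 243 * 0.18 = 43.74
dG = 48.86 - (43.74)
dG = 5.12 kJ/mol, rounded to 4 dp:

5.1200 kJ/mol


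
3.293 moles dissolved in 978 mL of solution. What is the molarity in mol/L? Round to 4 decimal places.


Convert volume to liters: V_L = V_mL / 1000.
V_L = 978 / 1000 = 0.978 L
M = n / V_L = 3.293 / 0.978
M = 3.36707566 mol/L, rounded to 4 dp:

3.3671 mol/L


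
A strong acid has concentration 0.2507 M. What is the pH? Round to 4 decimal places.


A strong acid dissociates completely, so [H+] equals the given concentration.
pH = -log10([H+]) = -log10(0.2507)
pH = 0.60084567, rounded to 4 dp:

0.6008


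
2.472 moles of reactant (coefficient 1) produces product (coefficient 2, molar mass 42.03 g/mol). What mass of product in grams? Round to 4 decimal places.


Use the coefficient ratio to convert reactant moles to product moles, then multiply by the product's molar mass.
moles_P = moles_R * (coeff_P / coeff_R) = 2.472 * (2/1) = 4.944
mass_P = moles_P * M_P = 4.944 * 42.03
mass_P = 207.79632 g, rounded to 4 dp:

207.7963 g


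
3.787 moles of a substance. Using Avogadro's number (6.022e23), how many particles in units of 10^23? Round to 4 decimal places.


N = n * NA, then divide by 1e23 for the requested units.
N / 1e23 = n * 6.022
N / 1e23 = 3.787 * 6.022
N / 1e23 = 22.805314, rounded to 4 dp:

22.8053
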